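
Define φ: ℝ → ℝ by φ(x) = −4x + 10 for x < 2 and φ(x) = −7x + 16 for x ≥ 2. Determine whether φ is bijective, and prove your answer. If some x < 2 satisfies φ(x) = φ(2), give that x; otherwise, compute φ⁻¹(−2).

18/7

Both pieces are strictly decreasing (slopes −4 and −7), so each is injective on its own interval.
The left piece maps (−∞, 2) onto (2, ∞); the right piece maps [2, ∞) onto (−∞, 2].
Since 2 = 2, the images partition ℝ: φ is injective and surjective, hence bijective.
Because the two images are disjoint, no x < 2 has φ(x) = φ(2), so we compute φ⁻¹(−2): −2 lies in (−∞, 2], so solve −7x + 16 = −2: x = (−2 − 16)/(−7) = 18/7.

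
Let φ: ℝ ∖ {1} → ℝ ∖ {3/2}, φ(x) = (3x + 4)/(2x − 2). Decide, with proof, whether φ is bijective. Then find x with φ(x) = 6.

Suppose φ(u) = φ(v). Cross-multiplying: (3u + 4)(2v − 2) = (3v + 4)(2u − 2).
Expanding both sides and cancelling the symmetric terms leaves −14·(u − v) = 0. Since −14 ≠ 0, u = v. Hence φ is injective.
For any y ≠ 3/2, solving y(2x − 2) = 3x + 4 for x gives a well-defined x ≠ 1. So φ is surjective.
Therefore φ is bijective.
Solving φ(x) = 6: cross-multiplying gives 3x + 4 = 6(2x − 2), which rearranges to −9x = −16, so x = 16/9.

16/9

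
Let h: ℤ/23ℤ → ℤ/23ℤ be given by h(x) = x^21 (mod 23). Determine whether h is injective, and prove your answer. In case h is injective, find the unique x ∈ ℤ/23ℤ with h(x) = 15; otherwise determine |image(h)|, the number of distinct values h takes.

20

Since 23 is prime, the nonzero elements of ℤ/23ℤ form a cyclic group of order 22.
As gcd(21, 22) = 1, raising to the 21st power is a bijection on this group: if a^21 ≡ b^21 then (ab^{−1})^21 = 1, and the only element of order dividing gcd(21, 22) = 1 is 1, so a = b.
With h(0) = 0 this makes h injective on all of ℤ/23ℤ, hence bijective (finite equal-size domain and codomain). In particular h is injective.
Since h is injective, we find the preimage of 15. The inverse of x ↦ x^21 on (ℤ/23ℤ)^× is x ↦ x^21, because 21·21 = 441 = 20·22 + 1 ≡ 1 (mod 22) and x^{22} = 1 for x ≠ 0 (Fermat). So h⁻¹(15) = 15^21 mod 23.
Repeated squaring mod 23: 15^1 ≡ 15, 15^2 ≡ 15² = 225 ≡ 18, 15^4 ≡ 18² = 324 ≡ 2, 15^8 ≡ 2² = 4, 15^16 ≡ 4² = 16. Since 21 = 16 + 4 + 1, 15^21 ≡ 16·2·15: 16·2 = 32 ≡ 9, then 9·15 = 135 ≡ 20. So 15^21 ≡ 20 (mod 23).
Hence h⁻¹(15) = 20.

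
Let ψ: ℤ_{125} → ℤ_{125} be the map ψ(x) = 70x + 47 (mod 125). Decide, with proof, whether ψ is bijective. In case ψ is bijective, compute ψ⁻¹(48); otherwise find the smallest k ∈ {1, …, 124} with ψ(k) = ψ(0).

25

We have gcd(70, 125) = 5 > 1. Taking x_1 = 0 and x_2 = 25: ψ(0) = 47 and ψ(25) = 70·25 + 47 = 1797 ≡ 47 (mod 125).
So ψ(0) = ψ(25) while 0 ≠ 25, therefore ψ is not injective, hence not bijective.
Since ψ is not bijective, we find the least positive k with ψ(k) = ψ(0): this means 70k ≡ 0 (mod 125), i.e. 125 ∣ 70k. Since gcd(70, 125) = 5, dividing through by 5 this holds exactly when 25 ∣ 14k, and as gcd(14, 25) = 1, exactly when 25 ∣ k.
The smallest positive such k is 25.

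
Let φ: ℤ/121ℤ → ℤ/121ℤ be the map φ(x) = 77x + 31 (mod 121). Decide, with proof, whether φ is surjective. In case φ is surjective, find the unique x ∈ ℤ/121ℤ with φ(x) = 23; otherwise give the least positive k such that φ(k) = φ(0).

Recall that surjectivity means every element of the codomain has a preimage under φ.
Since gcd(77, 121) = 11, we have 77x ≡ 0 (mod 11) for all x, so φ(x) ≡ 9 (mod 11).
But 0 ≢ 9 (mod 11), so 0 ∈ ℤ/121ℤ has no preimage. Hence φ is not surjective.
Since φ is not surjective, we find the least positive k with φ(k) = φ(0): this means 77k ≡ 0 (mod 121), i.e. 121 ∣ 77k. Since gcd(77, 121) = 11, dividing through by 11 this holds exactly when 11 ∣ 7k, and as gcd(7, 11) = 1, exactly when 11 ∣ k.
The smallest positive such k is 11.

11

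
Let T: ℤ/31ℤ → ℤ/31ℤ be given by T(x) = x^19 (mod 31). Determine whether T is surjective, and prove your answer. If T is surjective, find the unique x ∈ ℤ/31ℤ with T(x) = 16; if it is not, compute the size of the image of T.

Since 31 is prime, the nonzero elements of ℤ/31ℤ form a cyclic group of order 30.
As gcd(19, 30) = 1, raising to the 19th power is a bijection on this group: if a^19 ≡ b^19 then (ab^{−1})^19 = 1, and the only element of order dividing gcd(19, 30) = 1 is 1, so a = b.
With T(0) = 0 this makes T injective on all of ℤ/31ℤ, hence bijective (finite equal-size domain and codomain). In particular T is surjective.
Since T is surjective, we find the preimage of 16. The inverse of x ↦ x^19 on (ℤ/31ℤ)^× is x ↦ x^19, because 19·19 = 361 = 12·30 + 1 ≡ 1 (mod 30) and x^{30} = 1 for x ≠ 0 (Fermat). So T⁻¹(16) = 16^19 mod 31.
Repeated squaring mod 31: 16^1 ≡ 16, 16^2 ≡ 16² = 256 ≡ 8, 16^4 ≡ 8² = 64 ≡ 2, 16^8 ≡ 2² = 4, 16^16 ≡ 4² = 16. Since 19 = 16 + 2 + 1, 16^19 ≡ 16·8·16: 16·8 = 128 ≡ 4, then 4·16 = 64 ≡ 2. So 16^19 ≡ 2 (mod 31).
Hence T⁻¹(16) = 2.

2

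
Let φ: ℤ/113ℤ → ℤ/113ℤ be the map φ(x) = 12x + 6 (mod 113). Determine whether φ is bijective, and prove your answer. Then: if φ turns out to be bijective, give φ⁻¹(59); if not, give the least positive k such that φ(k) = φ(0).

108

Recall: φ is injective when φ(x_1) = φ(x_2) forces x_1 = x_2.
Suppose φ(x_1) = φ(x_2) in ℤ/113ℤ. Then 12x_1 + 6 ≡ 12x_2 + 6 (mod 113), so 12(x_1 − x_2) ≡ 0 (mod 113).
Since gcd(12, 113) = 1, 12 is invertible modulo 113, hence x_1 − x_2 ≡ 0 (mod 113), i.e. x_1 = x_2.
We now compute 12⁻¹ mod 113 explicitly. Euclid's algorithm: 113 = 9·12 + 5, 12 = 2·5 + 2, 5 = 2·2 + 1; back-substituting gives 1 = 66·12 − 7·113, so 12⁻¹ ≡ 66 (mod 113).
Then y ↦ 66(y − 6) is a two-sided inverse to φ, so every y ∈ ℤ/113ℤ has a preimage.
So φ is bijective.
Since φ is bijective, we compute φ⁻¹(59): solve 12x + 6 ≡ 59 (mod 113), i.e. 12x ≡ 53 (mod 113).
Multiplying by 12⁻¹ = 66 gives x ≡ 66·53 = 3498 = 30·113 + 108 ≡ 108 (mod 113).
Check: φ(108) = 12·108 + 6 = 1302 = 11·113 + 59 ≡ 59 (mod 113).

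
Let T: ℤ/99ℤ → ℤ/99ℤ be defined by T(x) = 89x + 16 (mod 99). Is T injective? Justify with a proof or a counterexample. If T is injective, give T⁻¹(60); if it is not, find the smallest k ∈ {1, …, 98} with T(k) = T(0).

55

If T(s) = T(t), then 89s ≡ 89t (mod 99). Because gcd(89, 99) = 1, we may cancel 89 to get s ≡ t (mod 99).
Hence T is injective.
We now compute 89⁻¹ mod 99 explicitly. Euclid's algorithm: 99 = 1·89 + 10, 89 = 8·10 + 9, 10 = 1·9 + 1; back-substituting gives 1 = 89·89 − 80·99, so 89⁻¹ ≡ 89 (mod 99).
Since T is injective, we find T⁻¹(60): we need 89x ≡ 60 − 16 ≡ 44 (mod 99). Using 89⁻¹ = 89: x ≡ 89·44 = 3916 = 39·99 + 55, so x = 55.
Check: T(55) = 89·55 + 16 = 4911 = 49·99 + 60 ≡ 60 (mod 99).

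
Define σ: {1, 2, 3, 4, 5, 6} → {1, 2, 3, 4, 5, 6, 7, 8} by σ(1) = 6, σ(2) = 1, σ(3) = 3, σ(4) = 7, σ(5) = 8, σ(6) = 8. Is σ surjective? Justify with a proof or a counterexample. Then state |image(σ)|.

5

No element maps to 2, so σ is not surjective.
The image of σ is {1, 3, 6, 7, 8}, which has 5 elements.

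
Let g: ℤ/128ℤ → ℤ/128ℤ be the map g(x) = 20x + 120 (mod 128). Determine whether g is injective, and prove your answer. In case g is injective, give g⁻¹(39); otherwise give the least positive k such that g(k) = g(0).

32

We have gcd(20, 128) = 4 > 1. Taking a = 0 and b = 32: g(0) = 120 and g(32) = 20·32 + 120 = 760 ≡ 120 (mod 128).
So g(0) = g(32) while 0 ≠ 32, therefore g is not injective.
Since g is not injective, we find the least positive k with g(k) = g(0): this means 20k ≡ 0 (mod 128), i.e. 128 ∣ 20k. Since gcd(20, 128) = 4, dividing through by 4 this holds exactly when 32 ∣ 5k, and as gcd(5, 32) = 1, exactly when 32 ∣ k.
The smallest positive such k is 32.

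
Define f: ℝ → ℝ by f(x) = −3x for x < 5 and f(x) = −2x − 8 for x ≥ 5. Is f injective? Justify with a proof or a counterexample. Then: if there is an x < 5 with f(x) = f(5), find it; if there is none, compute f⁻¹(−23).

15/2

Both pieces are strictly decreasing (slopes −3 and −2), so each is injective on its own interval.
The left piece maps (−∞, 5) onto (−15, ∞); the right piece maps [5, ∞) onto (−∞, −18].
These images are disjoint, so no value is attained by both pieces. Thus f is injective.
Because the two images are disjoint, no x < 5 has f(x) = f(5), so we compute f⁻¹(−23): −23 lies in (−∞, −18], so solve −2x − 8 = −23: x = (−23 + 8)/(−2) = 15/2.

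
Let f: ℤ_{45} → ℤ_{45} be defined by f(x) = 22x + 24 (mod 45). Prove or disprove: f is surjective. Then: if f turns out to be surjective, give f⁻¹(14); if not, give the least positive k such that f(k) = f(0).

20

Recall that surjectivity means every element of the codomain has a preimage under f.
Since gcd(22, 45) = 1, 22 is invertible modulo 45. Euclid's algorithm: 45 = 2·22 + 1; back-substituting gives 1 = 43·22 − 21·45, so 22⁻¹ ≡ 43 (mod 45).
Then y ↦ 43(y − 24) is a two-sided inverse to f, so every y ∈ ℤ_{45} has a preimage.
Therefore f is surjective.
Since f is surjective, we find f⁻¹(14): we need 22x ≡ 14 − 24 ≡ 35 (mod 45). Using 22⁻¹ = 43: x ≡ 43·35 = 1505 = 33·45 + 20, so x = 20.
Check: f(20) = 22·20 + 24 = 464 = 10·45 + 14 ≡ 14 (mod 45).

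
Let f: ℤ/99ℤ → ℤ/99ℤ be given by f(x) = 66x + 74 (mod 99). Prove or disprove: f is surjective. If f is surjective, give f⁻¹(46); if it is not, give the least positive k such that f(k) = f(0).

Since gcd(66, 99) = 33, we have 66x ≡ 0 (mod 33) for all x, so f(x) ≡ 8 (mod 33).
But 0 ≢ 8 (mod 33), so 0 ∈ ℤ/99ℤ has no preimage. Thus f is not surjective.
Since f is not surjective, we find the least positive k with f(k) = f(0): this means 66k ≡ 0 (mod 99), i.e. 99 ∣ 66k. Since gcd(66, 99) = 33, dividing through by 33 this holds exactly when 3 ∣ 2k, and as gcd(2, 3) = 1, exactly when 3 ∣ k.
The smallest positive such k is 3.

3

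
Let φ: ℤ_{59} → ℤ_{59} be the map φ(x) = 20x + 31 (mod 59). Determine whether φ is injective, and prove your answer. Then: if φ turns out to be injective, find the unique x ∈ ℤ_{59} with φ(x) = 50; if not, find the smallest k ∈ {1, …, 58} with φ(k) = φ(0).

By definition, φ is injective when φ(s) = φ(t) forces s = t.
If φ(s) = φ(t), then 20s ≡ 20t (mod 59). Because gcd(20, 59) = 1, we may cancel 20 to get s ≡ t (mod 59).
Therefore φ is injective.
We now compute 20⁻¹ mod 59 explicitly. Euclid's algorithm: 59 = 2·20 + 19, 20 = 1·19 + 1; back-substituting gives 1 = 3·20 − 1·59, so 20⁻¹ ≡ 3 (mod 59).
Since φ is injective, we compute φ⁻¹(50): solve 20x + 31 ≡ 50 (mod 59), i.e. 20x ≡ 19 (mod 59).
Multiplying by 20⁻¹ = 3 gives x ≡ 3·19 = 57 ≡ 57 (mod 59).
Check: φ(57) = 20·57 + 31 = 1171 = 19·59 + 50 ≡ 50 (mod 59).

57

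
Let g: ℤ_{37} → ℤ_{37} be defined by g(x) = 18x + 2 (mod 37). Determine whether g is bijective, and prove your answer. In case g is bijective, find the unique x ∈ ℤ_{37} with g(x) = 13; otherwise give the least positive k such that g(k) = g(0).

15

Recall: g is injective if g(x_1) = g(x_2) implies x_1 = x_2.
Suppose g(x_1) = g(x_2) in ℤ_{37}. Then 18x_1 + 2 ≡ 18x_2 + 2 (mod 37), thus 18(x_1 − x_2) ≡ 0 (mod 37).
Since gcd(18, 37) = 1, 18 is invertible modulo 37, hence x_1 − x_2 ≡ 0 (mod 37), i.e. x_1 = x_2.
We now compute 18⁻¹ mod 37 explicitly. Euclid's algorithm: 37 = 2·18 + 1; back-substituting gives 1 = 35·18 − 17·37, so 18⁻¹ ≡ 35 (mod 37).
For any y ∈ ℤ_{37}, x = 35(y − 2) mod 37 satisfies g(x) = 18·35(y − 2) + 2 ≡ y (since 18·35 ≡ 1 mod 37). So every y has a preimage.
So g is bijective.
Since g is bijective, we find g⁻¹(13): we need 18x ≡ 13 − 2 ≡ 11 (mod 37). Using 18⁻¹ = 35: x ≡ 35·11 = 385 = 10·37 + 15, so x = 15.
Check: g(15) = 18·15 + 2 = 272 = 7·37 + 13 ≡ 13 (mod 37).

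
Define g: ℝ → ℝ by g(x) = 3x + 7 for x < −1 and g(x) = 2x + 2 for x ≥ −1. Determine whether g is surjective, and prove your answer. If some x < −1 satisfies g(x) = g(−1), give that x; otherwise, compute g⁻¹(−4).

-7/3

Both pieces are strictly increasing (slopes 3 and 2), so each is injective on its own interval.
The left piece maps (−∞, −1) onto (−∞, 4); the right piece maps [−1, ∞) onto [0, ∞).
The union (−∞, 4) ∪ [0, ∞) covers ℝ, so g is surjective.
For the follow-up: the images overlap, so an x < −1 with g(x) = g(−1) exists. g(−1) = 0; solving 3x + 7 = 0 for x < −1 gives x = (0 − 7)/3 = −7/3.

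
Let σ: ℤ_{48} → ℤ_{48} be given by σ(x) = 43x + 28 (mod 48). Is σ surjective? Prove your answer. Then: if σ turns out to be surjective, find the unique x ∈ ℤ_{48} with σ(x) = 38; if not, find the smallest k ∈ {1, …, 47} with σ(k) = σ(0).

46

Recall: surjectivity means every element of the codomain has a preimage under σ.
Since gcd(43, 48) = 1, 43 is invertible modulo 48. Euclid's algorithm: 48 = 1·43 + 5, 43 = 8·5 + 3, 5 = 1·3 + 2, 3 = 1·2 + 1; back-substituting gives 1 = 19·43 − 17·48, so 43⁻¹ ≡ 19 (mod 48).
Then y ↦ 19(y − 28) is a two-sided inverse to σ, so every y ∈ ℤ_{48} has a preimage.
Thus σ is surjective.
Since σ is surjective, we find σ⁻¹(38): we need 43x ≡ 38 − 28 ≡ 10 (mod 48). Using 43⁻¹ = 19: x ≡ 19·10 = 190 = 3·48 + 46, so x = 46.
Check: σ(46) = 43·46 + 28 = 2006 = 41·48 + 38 ≡ 38 (mod 48).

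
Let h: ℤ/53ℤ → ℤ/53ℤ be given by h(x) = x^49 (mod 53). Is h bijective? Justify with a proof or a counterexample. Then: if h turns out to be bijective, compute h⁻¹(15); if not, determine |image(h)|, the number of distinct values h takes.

Since 53 is prime, the nonzero elements of ℤ/53ℤ form a cyclic group of order 52.
As gcd(49, 52) = 1, raising to the 49th power is a bijection on this group: if s^49 ≡ t^49 then (st^{−1})^49 = 1, and the only element of order dividing gcd(49, 52) = 1 is 1, so s = t.
With h(0) = 0 this makes h injective on all of ℤ/53ℤ, hence bijective (finite equal-size domain and codomain). In particular h is bijective.
Since h is bijective, we find the preimage of 15. The inverse of x ↦ x^49 on (ℤ/53ℤ)^× is x ↦ x^17, because 49·17 = 833 = 16·52 + 1 ≡ 1 (mod 52) and x^{52} = 1 for x ≠ 0 (Fermat). So h⁻¹(15) = 15^17 mod 53.
Repeated squaring mod 53: 15^1 ≡ 15, 15^2 ≡ 15² = 225 ≡ 13, 15^4 ≡ 13² = 169 ≡ 10, 15^8 ≡ 10² = 100 ≡ 47, 15^16 ≡ 47² = 2209 ≡ 36. Since 17 = 16 + 1, 15^17 ≡ 36·15: 36·15 = 540 ≡ 10. So 15^17 ≡ 10 (mod 53).
Hence h⁻¹(15) = 10.

10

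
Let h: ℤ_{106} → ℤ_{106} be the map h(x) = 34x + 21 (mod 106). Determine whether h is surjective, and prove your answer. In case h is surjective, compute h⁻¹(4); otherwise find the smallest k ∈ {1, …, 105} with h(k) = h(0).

53

Recall that surjectivity means every element of the codomain has a preimage under h.
Since gcd(34, 106) = 2, we have 34x ≡ 0 (mod 2) for all x, so h(x) ≡ 1 (mod 2).
But 0 ≢ 1 (mod 2), so 0 ∈ ℤ_{106} has no preimage. Thus h is not surjective.
Since h is not surjective, we find the least positive k with h(k) = h(0): this means 34k ≡ 0 (mod 106), i.e. 106 ∣ 34k. Since gcd(34, 106) = 2, dividing through by 2 this holds exactly when 53 ∣ 17k, and as gcd(17, 53) = 1, exactly when 53 ∣ k.
The smallest positive such k is 53.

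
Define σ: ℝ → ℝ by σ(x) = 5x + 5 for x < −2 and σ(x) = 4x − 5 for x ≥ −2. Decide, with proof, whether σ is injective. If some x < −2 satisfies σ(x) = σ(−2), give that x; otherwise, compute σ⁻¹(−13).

-18/5

Both pieces are strictly increasing (slopes 5 and 4), so each is injective on its own interval.
The left piece maps (−∞, −2) onto (−∞, −5); the right piece maps [−2, ∞) onto [−13, ∞).
These images overlap. In particular σ(−2) = −13 (right piece), and solving 5x + 5 = −13 on the left piece gives x = −18/5 < −2.
So σ(−18/5) = σ(−2) with −18/5 ≠ −2, and σ is not injective. This x = −18/5 is the requested value below −2.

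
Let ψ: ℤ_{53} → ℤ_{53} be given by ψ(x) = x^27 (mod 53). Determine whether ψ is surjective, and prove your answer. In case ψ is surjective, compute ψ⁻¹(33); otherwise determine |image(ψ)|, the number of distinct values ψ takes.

Since 53 is prime, the nonzero elements of ℤ_{53} form a cyclic group of order 52.
As gcd(27, 52) = 1, raising to the 27th power is a bijection on this group: if u^27 ≡ v^27 then (uv^{−1})^27 = 1, and the only element of order dividing gcd(27, 52) = 1 is 1, so u = v.
With ψ(0) = 0 this makes ψ injective on all of ℤ_{53}, hence bijective (finite equal-size domain and codomain). In particular ψ is surjective.
Since ψ is surjective, we find the preimage of 33. The inverse of x ↦ x^27 on (ℤ_{53})^× is x ↦ x^27, because 27·27 = 729 = 14·52 + 1 ≡ 1 (mod 52) and x^{52} = 1 for x ≠ 0 (Fermat). So ψ⁻¹(33) = 33^27 mod 53.
Repeated squaring mod 53: 33^1 ≡ 33, 33^2 ≡ 33² = 1089 ≡ 29, 33^4 ≡ 29² = 841 ≡ 46, 33^8 ≡ 46² = 2116 ≡ 49, 33^16 ≡ 49² = 2401 ≡ 16. Since 27 = 16 + 8 + 2 + 1, 33^27 ≡ 16·49·29·33: 16·49 = 784 ≡ 42, then 42·29 = 1218 ≡ 52, then 52·33 = 1716 ≡ 20. So 33^27 ≡ 20 (mod 53).
Hence ψ⁻¹(33) = 20.

20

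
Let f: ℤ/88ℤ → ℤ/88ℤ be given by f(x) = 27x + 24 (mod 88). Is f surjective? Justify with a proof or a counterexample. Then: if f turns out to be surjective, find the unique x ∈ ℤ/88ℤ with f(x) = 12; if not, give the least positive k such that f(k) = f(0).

68

Since gcd(27, 88) = 1, 27 is invertible modulo 88. Euclid's algorithm: 88 = 3·27 + 7, 27 = 3·7 + 6, 7 = 1·6 + 1; back-substituting gives 1 = 75·27 − 23·88, so 27⁻¹ ≡ 75 (mod 88).
Then y ↦ 75(y − 24) is a two-sided inverse to f, so every y ∈ ℤ/88ℤ has a preimage.
Therefore f is surjective.
Since f is surjective, we find f⁻¹(12): we need 27x ≡ 12 − 24 ≡ 76 (mod 88). Using 27⁻¹ = 75: x ≡ 75·76 = 5700 = 64·88 + 68, so x = 68.
Check: f(68) = 27·68 + 24 = 1860 = 21·88 + 12 ≡ 12 (mod 88).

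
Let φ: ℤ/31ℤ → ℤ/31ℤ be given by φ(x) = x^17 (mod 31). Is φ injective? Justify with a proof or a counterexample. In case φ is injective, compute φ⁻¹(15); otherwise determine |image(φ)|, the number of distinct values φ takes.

Since 31 is prime, the nonzero elements of ℤ/31ℤ form a cyclic group of order 30.
As gcd(17, 30) = 1, raising to the 17th power is a bijection on this group: if x_1^17 ≡ x_2^17 then (x_1x_2^{−1})^17 = 1, and the only element of order dividing gcd(17, 30) = 1 is 1, so x_1 = x_2.
With φ(0) = 0 this makes φ injective on all of ℤ/31ℤ, hence bijective (finite equal-size domain and codomain). In particular φ is injective.
Since φ is injective, we find the preimage of 15. The inverse of x ↦ x^17 on (ℤ/31ℤ)^× is x ↦ x^23, because 17·23 = 391 = 13·30 + 1 ≡ 1 (mod 30) and x^{30} = 1 for x ≠ 0 (Fermat). So φ⁻¹(15) = 15^23 mod 31.
Repeated squaring mod 31: 15^1 ≡ 15, 15^2 ≡ 15² = 225 ≡ 8, 15^4 ≡ 8² = 64 ≡ 2, 15^8 ≡ 2² = 4, 15^16 ≡ 4² = 16. Since 23 = 16 + 4 + 2 + 1, 15^23 ≡ 16·2·8·15: 16·2 = 32 ≡ 1, then 1·8 = 8, then 8·15 = 120 ≡ 27. So 15^23 ≡ 27 (mod 31).
Hence φ⁻¹(15) = 27.

27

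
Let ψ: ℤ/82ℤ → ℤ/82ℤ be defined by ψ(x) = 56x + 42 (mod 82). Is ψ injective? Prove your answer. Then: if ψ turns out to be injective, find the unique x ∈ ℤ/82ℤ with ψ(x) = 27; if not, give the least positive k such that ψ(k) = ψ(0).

41

We have gcd(56, 82) = 2 > 1. Taking x_1 = 0 and x_2 = 41: ψ(0) = 42 and ψ(41) = 56·41 + 42 = 2338 ≡ 42 (mod 82).
So ψ(0) = ψ(41) while 0 ≠ 41, hence ψ is not injective.
Since ψ is not injective, we find the least positive k with ψ(k) = ψ(0): this means 56k ≡ 0 (mod 82), i.e. 82 ∣ 56k. Since gcd(56, 82) = 2, dividing through by 2 this holds exactly when 41 ∣ 28k, and as gcd(28, 41) = 1, exactly when 41 ∣ k.
The smallest positive such k is 41.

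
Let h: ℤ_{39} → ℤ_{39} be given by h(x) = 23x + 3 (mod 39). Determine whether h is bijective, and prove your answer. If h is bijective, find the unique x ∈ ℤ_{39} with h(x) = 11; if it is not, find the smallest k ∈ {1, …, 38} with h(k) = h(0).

19

Recall that h is injective if h(a) = h(b) implies a = b.
If h(a) = h(b), then 23a ≡ 23b (mod 39). Because gcd(23, 39) = 1, we may cancel 23 to get a ≡ b (mod 39).
We now compute 23⁻¹ mod 39 explicitly. Euclid's algorithm: 39 = 1·23 + 16, 23 = 1·16 + 7, 16 = 2·7 + 2, 7 = 3·2 + 1; back-substituting gives 1 = 17·23 − 10·39, so 23⁻¹ ≡ 17 (mod 39).
Then y ↦ 17(y − 3) is a two-sided inverse to h, so every y ∈ ℤ_{39} has a preimage.
So h is bijective.
Since h is bijective, we compute h⁻¹(11): solve 23x + 3 ≡ 11 (mod 39), i.e. 23x ≡ 8 (mod 39).
Multiplying by 23⁻¹ = 17 gives x ≡ 17·8 = 136 = 3·39 + 19 ≡ 19 (mod 39).
Check: h(19) = 23·19 + 3 = 440 = 11·39 + 11 ≡ 11 (mod 39).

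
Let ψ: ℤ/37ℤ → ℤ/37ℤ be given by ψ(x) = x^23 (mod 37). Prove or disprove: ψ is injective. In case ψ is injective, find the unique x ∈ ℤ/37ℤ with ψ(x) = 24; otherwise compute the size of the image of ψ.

Since 37 is prime, the nonzero elements of ℤ/37ℤ form a cyclic group of order 36.
As gcd(23, 36) = 1, raising to the 23rd power is a bijection on this group: if u^23 ≡ v^23 then (uv^{−1})^23 = 1, and the only element of order dividing gcd(23, 36) = 1 is 1, so u = v.
With ψ(0) = 0 this makes ψ injective on all of ℤ/37ℤ, hence bijective (finite equal-size domain and codomain). In particular ψ is injective.
Since ψ is injective, we find the preimage of 24. The inverse of x ↦ x^23 on (ℤ/37ℤ)^× is x ↦ x^11, because 23·11 = 253 = 7·36 + 1 ≡ 1 (mod 36) and x^{36} = 1 for x ≠ 0 (Fermat). So ψ⁻¹(24) = 24^11 mod 37.
Repeated squaring mod 37: 24^1 ≡ 24, 24^2 ≡ 24² = 576 ≡ 21, 24^4 ≡ 21² = 441 ≡ 34, 24^8 ≡ 34² = 1156 ≡ 9. Since 11 = 8 + 2 + 1, 24^11 ≡ 9·21·24: 9·21 = 189 ≡ 4, then 4·24 = 96 ≡ 22. So 24^11 ≡ 22 (mod 37).
Hence ψ⁻¹(24) = 22.

22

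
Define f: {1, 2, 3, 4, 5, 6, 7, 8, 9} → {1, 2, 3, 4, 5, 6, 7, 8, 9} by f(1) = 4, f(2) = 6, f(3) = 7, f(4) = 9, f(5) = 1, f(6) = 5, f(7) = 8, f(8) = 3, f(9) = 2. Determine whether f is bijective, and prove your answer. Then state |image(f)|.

9

The values 4, 6, 7, 9, 1, 5, 8, 3, 2 are a permutation of {1, 2, 3, 4, 5, 6, 7, 8, 9}: each element appears exactly once.
So f is injective and surjective, hence bijective.
The image of f is {1, 2, 3, 4, 5, 6, 7, 8, 9}, which has 9 elements.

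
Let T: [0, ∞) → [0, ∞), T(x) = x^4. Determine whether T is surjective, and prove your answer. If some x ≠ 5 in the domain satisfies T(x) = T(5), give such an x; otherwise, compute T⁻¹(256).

For any y ∈ [0, ∞), x = y^{1/4} ∈ [0, ∞) gives T(x) = y, so T is surjective.
Since x ↦ x^4 is strictly increasing on [0, ∞), it is injective there, so no x ≠ 5 in the domain has T(x) = T(5). We therefore compute T⁻¹(256) = 256^{1/4} = 4 (indeed 4^4 = 256).

4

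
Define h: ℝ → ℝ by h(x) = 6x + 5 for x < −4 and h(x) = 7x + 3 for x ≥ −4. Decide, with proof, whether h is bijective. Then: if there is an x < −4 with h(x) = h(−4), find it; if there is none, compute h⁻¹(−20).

Both pieces are strictly increasing (slopes 6 and 7), so each is injective on its own interval.
The left piece maps (−∞, −4) onto (−∞, −19); the right piece maps [−4, ∞) onto [−25, ∞).
These images overlap. In particular h(−4) = −25 (right piece), and solving 6x + 5 = −25 on the left piece gives x = −5 < −4.
So h(−5) = h(−4) with −5 ≠ −4, and h is not injective, hence not bijective. This x = −5 is the requested value below −4.

-5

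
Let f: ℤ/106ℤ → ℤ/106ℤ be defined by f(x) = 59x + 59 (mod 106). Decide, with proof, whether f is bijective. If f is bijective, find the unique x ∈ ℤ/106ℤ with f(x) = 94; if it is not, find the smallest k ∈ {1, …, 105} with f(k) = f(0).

If f(u) = f(v), then 59u ≡ 59v (mod 106). Because gcd(59, 106) = 1, we may cancel 59 to get u ≡ v (mod 106).
We now compute 59⁻¹ mod 106 explicitly. Euclid's algorithm: 106 = 1·59 + 47, 59 = 1·47 + 12, 47 = 3·12 + 11, 12 = 1·11 + 1; back-substituting gives 1 = 9·59 − 5·106, so 59⁻¹ ≡ 9 (mod 106).
For any y ∈ ℤ/106ℤ, x = 9(y − 59) mod 106 satisfies f(x) = 59·9(y − 59) + 59 ≡ y (since 59·9 ≡ 1 mod 106). So every y has a preimage.
So f is bijective.
Since f is bijective, we compute f⁻¹(94): solve 59x + 59 ≡ 94 (mod 106), i.e. 59x ≡ 35 (mod 106).
Multiplying by 59⁻¹ = 9 gives x ≡ 9·35 = 315 = 2·106 + 103 ≡ 103 (mod 106).
Check: f(103) = 59·103 + 59 = 6136 = 57·106 + 94 ≡ 94 (mod 106).

103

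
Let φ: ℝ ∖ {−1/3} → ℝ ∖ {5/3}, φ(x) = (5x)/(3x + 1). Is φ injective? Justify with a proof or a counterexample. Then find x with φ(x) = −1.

-1/8

Suppose φ(s) = φ(t). Cross-multiplying: (5s)(3t + 1) = (5t)(3s + 1).
Expanding both sides and cancelling the symmetric terms leaves 5·(s − t) = 0. Since 5 ≠ 0, s = t. Hence φ is injective.
Solving φ(x) = −1: cross-multiplying gives 5x = −1(3x + 1), which rearranges to 8x = −1, so x = −1/8.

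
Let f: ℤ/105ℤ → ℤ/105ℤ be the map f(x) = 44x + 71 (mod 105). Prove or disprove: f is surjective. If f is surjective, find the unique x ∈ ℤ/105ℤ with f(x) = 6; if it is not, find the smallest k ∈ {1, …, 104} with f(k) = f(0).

20

Since gcd(44, 105) = 1, 44 is invertible modulo 105. Euclid's algorithm: 105 = 2·44 + 17, 44 = 2·17 + 10, 17 = 1·10 + 7, 10 = 1·7 + 3, 7 = 2·3 + 1; back-substituting gives 1 = 74·44 − 31·105, so 44⁻¹ ≡ 74 (mod 105).
For any y ∈ ℤ/105ℤ, x = 74(y − 71) mod 105 satisfies f(x) = 44·74(y − 71) + 71 ≡ y (since 44·74 ≡ 1 mod 105). So every y has a preimage.
So f is surjective.
Since f is surjective, we find f⁻¹(6): we need 44x ≡ 6 − 71 ≡ 40 (mod 105). Using 44⁻¹ = 74: x ≡ 74·40 = 2960 = 28·105 + 20, so x = 20.
Check: f(20) = 44·20 + 71 = 951 = 9·105 + 6 ≡ 6 (mod 105).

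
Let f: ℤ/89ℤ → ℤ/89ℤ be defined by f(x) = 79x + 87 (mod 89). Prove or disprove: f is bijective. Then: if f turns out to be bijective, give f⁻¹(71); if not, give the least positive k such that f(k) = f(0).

If f(a) = f(b), then 79a ≡ 79b (mod 89). Because gcd(79, 89) = 1, we may cancel 79 to get a ≡ b (mod 89).
We now compute 79⁻¹ mod 89 explicitly. Euclid's algorithm: 89 = 1·79 + 10, 79 = 7·10 + 9, 10 = 1·9 + 1; back-substituting gives 1 = 80·79 − 71·89, so 79⁻¹ ≡ 80 (mod 89).
Then y ↦ 80(y − 87) is a two-sided inverse to f, so every y ∈ ℤ/89ℤ has a preimage.
Thus f is bijective.
Since f is bijective, we compute f⁻¹(71): solve 79x + 87 ≡ 71 (mod 89), i.e. 79x ≡ 73 (mod 89).
Multiplying by 79⁻¹ = 80 gives x ≡ 80·73 = 5840 = 65·89 + 55 ≡ 55 (mod 89).
Check: f(55) = 79·55 + 87 = 4432 = 49·89 + 71 ≡ 71 (mod 89).

55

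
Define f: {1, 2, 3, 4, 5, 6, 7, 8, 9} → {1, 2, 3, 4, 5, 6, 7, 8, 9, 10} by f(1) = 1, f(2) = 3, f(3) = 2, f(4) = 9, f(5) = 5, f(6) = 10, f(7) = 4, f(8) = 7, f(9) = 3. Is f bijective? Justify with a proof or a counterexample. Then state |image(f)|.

f(2) = 3 = f(9) with 2 ≠ 9, so f is not injective, hence not bijective.
The image of f is {1, 2, 3, 4, 5, 7, 9, 10}, which has 8 elements.

8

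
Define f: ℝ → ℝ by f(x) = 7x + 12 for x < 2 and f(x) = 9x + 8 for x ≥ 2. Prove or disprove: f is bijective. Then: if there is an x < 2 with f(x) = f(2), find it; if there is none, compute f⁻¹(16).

4/7

Both pieces are strictly increasing (slopes 7 and 9), so each is injective on its own interval.
The left piece maps (−∞, 2) onto (−∞, 26); the right piece maps [2, ∞) onto [26, ∞).
Since 26 = 26, the images partition ℝ: f is injective and surjective, hence bijective.
Because the two images are disjoint, no x < 2 has f(x) = f(2), so we compute f⁻¹(16): 16 lies in (−∞, 26), so solve 7x + 12 = 16: x = (16 − 12)/7 = 4/7.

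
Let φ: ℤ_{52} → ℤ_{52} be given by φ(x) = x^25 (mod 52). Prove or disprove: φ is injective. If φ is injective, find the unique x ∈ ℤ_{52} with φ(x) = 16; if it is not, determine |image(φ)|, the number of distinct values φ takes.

39

φ(0) = 0^25 = 0.
φ(26): Repeated squaring mod 52: 26^1 ≡ 26, 26^2 ≡ 26² = 676 ≡ 0, 26^4 ≡ 0² = 0, 26^8 ≡ 0² = 0, 26^16 ≡ 0² = 0. Since 25 = 16 + 8 + 1, 26^25 ≡ 0·0·26: 0·0 = 0, then 0·26 = 0. So 26^25 ≡ 0 (mod 52).
So φ(0) = φ(26) = 0 while 0 ≠ 26, hence φ is not injective.
Since φ is not injective, we determine |image(φ)|. Computing x^25 mod 52 for each x (by repeated squaring, reducing mod 52 at every step), the values φ(0), φ(1), …, φ(51) are: 0, 1, 28, 3, 4, 5, 32, 7, 8, 9, 36, 11, 12, 13, 40, 15, 16, 17, 44, 19, 20, 21, 48, 23, 24, 25, 0, 27, 28, 29, 4, 31, 32, 33, 8, 35, 36, 37, 12, 39, 40, 41, 16, 43, 44, 45, 20, 47, 48, 49, 24, 51.
The distinct values are {0, 1, 3, 4, 5, 7, 8, 9, 11, 12, 13, 15, 16, 17, 19, 20, 21, 23, 24, 25, 27, 28, 29, 31, 32, 33, 35, 36, 37, 39, 40, 41, 43, 44, 45, 47, 48, 49, 51}; there are 39 of them.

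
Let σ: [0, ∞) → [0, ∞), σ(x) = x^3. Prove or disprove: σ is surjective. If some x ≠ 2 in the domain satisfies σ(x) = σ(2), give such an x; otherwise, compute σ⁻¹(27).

3

For any y ∈ [0, ∞), x = y^{1/3} ∈ [0, ∞) gives σ(x) = y, so σ is surjective.
Since x ↦ x^3 is strictly increasing on [0, ∞), it is injective there, so no x ≠ 2 in the domain has σ(x) = σ(2). We therefore compute σ⁻¹(27) = 27^{1/3} = 3 (indeed 3^3 = 27).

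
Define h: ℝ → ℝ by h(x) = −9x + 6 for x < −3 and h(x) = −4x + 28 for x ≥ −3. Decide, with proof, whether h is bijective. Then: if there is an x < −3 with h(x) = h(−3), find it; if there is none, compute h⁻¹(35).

-34/9

Both pieces are strictly decreasing (slopes −9 and −4), so each is injective on its own interval.
The left piece maps (−∞, −3) onto (33, ∞); the right piece maps [−3, ∞) onto (−∞, 40].
These images overlap. In particular h(−3) = 40 (right piece), and solving −9x + 6 = 40 on the left piece gives x = −34/9 < −3.
So h(−34/9) = h(−3) with −34/9 ≠ −3, and h is not injective, hence not bijective. This x = −34/9 is the requested value below −3.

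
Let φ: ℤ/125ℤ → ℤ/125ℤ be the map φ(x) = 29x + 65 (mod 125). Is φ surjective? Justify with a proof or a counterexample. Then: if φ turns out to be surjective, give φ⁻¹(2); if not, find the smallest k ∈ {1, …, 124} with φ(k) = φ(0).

28

By definition, φ is surjective if every y in the codomain equals φ(x) for some x in the domain.
Since gcd(29, 125) = 1, 29 is invertible modulo 125. Euclid's algorithm: 125 = 4·29 + 9, 29 = 3·9 + 2, 9 = 4·2 + 1; back-substituting gives 1 = 69·29 − 16·125, so 29⁻¹ ≡ 69 (mod 125).
Then y ↦ 69(y − 65) is a two-sided inverse to φ, so every y ∈ ℤ/125ℤ has a preimage.
Hence φ is surjective.
Since φ is surjective, we find φ⁻¹(2): we need 29x ≡ 2 − 65 ≡ 62 (mod 125). Using 29⁻¹ = 69: x ≡ 69·62 = 4278 = 34·125 + 28, so x = 28.
Check: φ(28) = 29·28 + 65 = 877 = 7·125 + 2 ≡ 2 (mod 125).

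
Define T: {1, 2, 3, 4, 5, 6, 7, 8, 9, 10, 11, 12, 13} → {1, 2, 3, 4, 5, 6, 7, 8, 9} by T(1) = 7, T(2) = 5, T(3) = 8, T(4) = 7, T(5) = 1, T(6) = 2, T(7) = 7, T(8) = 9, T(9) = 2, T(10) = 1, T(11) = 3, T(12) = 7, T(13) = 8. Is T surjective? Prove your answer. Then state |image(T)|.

7

No element maps to 4, so T is not surjective.
The image of T is {1, 2, 3, 5, 7, 8, 9}, which has 7 elements.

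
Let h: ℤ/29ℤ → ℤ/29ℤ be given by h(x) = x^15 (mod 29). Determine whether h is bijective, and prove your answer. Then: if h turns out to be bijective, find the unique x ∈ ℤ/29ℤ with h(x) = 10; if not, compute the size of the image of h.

Since 29 is prime, the nonzero elements of ℤ/29ℤ form a cyclic group of order 28.
As gcd(15, 28) = 1, raising to the 15th power is a bijection on this group: if u^15 ≡ v^15 then (uv^{−1})^15 = 1, and the only element of order dividing gcd(15, 28) = 1 is 1, so u = v.
With h(0) = 0 this makes h injective on all of ℤ/29ℤ, hence bijective (finite equal-size domain and codomain). In particular h is bijective.
Since h is bijective, we find the preimage of 10. The inverse of x ↦ x^15 on (ℤ/29ℤ)^× is x ↦ x^15, because 15·15 = 225 = 8·28 + 1 ≡ 1 (mod 28) and x^{28} = 1 for x ≠ 0 (Fermat). So h⁻¹(10) = 10^15 mod 29.
Repeated squaring mod 29: 10^1 ≡ 10, 10^2 ≡ 10² = 100 ≡ 13, 10^4 ≡ 13² = 169 ≡ 24, 10^8 ≡ 24² = 576 ≡ 25. Since 15 = 8 + 4 + 2 + 1, 10^15 ≡ 25·24·13·10: 25·24 = 600 ≡ 20, then 20·13 = 260 ≡ 28, then 28·10 = 280 ≡ 19. So 10^15 ≡ 19 (mod 29).
Hence h⁻¹(10) = 19.

19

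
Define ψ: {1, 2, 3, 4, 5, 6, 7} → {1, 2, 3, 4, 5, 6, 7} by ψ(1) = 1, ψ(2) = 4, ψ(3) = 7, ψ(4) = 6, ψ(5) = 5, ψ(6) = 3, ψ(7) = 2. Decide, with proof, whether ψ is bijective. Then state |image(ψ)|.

7

The values 1, 4, 7, 6, 5, 3, 2 are a permutation of {1, 2, 3, 4, 5, 6, 7}: each element appears exactly once.
So ψ is injective and surjective, hence bijective.
The image of ψ is {1, 2, 3, 4, 5, 6, 7}, which has 7 elements.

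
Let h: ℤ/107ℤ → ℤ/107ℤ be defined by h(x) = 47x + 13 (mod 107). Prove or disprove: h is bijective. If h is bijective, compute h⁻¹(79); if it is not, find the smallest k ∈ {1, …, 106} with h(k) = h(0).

Recall that h is injective when h(x_1) = h(x_2) forces x_1 = x_2.
If h(x_1) = h(x_2), then 47x_1 ≡ 47x_2 (mod 107). Because gcd(47, 107) = 1, we may cancel 47 to get x_1 ≡ x_2 (mod 107).
We now compute 47⁻¹ mod 107 explicitly. Euclid's algorithm: 107 = 2·47 + 13, 47 = 3·13 + 8, 13 = 1·8 + 5, 8 = 1·5 + 3, 5 = 1·3 + 2, 3 = 1·2 + 1; back-substituting gives 1 = 41·47 − 18·107, so 47⁻¹ ≡ 41 (mod 107).
Then y ↦ 41(y − 13) is a two-sided inverse to h, so every y ∈ ℤ/107ℤ has a preimage.
Therefore h is bijective.
Since h is bijective, we find h⁻¹(79): we need 47x ≡ 79 − 13 ≡ 66 (mod 107). Using 47⁻¹ = 41: x ≡ 41·66 = 2706 = 25·107 + 31, so x = 31.
Check: h(31) = 47·31 + 13 = 1470 = 13·107 + 79 ≡ 79 (mod 107).

31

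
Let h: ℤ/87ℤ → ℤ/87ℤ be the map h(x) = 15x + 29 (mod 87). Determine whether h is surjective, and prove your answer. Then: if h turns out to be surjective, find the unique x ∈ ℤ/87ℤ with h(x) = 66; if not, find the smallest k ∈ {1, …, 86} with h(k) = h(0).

29

Since gcd(15, 87) = 3, we have 15x ≡ 0 (mod 3) for all x, so h(x) ≡ 2 (mod 3).
But 0 ≢ 2 (mod 3), so 0 ∈ ℤ/87ℤ has no preimage. Thus h is not surjective.
Since h is not surjective, we find the least positive k with h(k) = h(0): this means 15k ≡ 0 (mod 87), i.e. 87 ∣ 15k. Since gcd(15, 87) = 3, dividing through by 3 this holds exactly when 29 ∣ 5k, and as gcd(5, 29) = 1, exactly when 29 ∣ k.
The smallest positive such k is 29.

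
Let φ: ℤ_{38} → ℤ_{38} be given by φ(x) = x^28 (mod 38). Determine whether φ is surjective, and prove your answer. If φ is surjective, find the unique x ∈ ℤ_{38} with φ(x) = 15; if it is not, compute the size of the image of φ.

20

φ(18): Repeated squaring mod 38: 18^1 ≡ 18, 18^2 ≡ 18² = 324 ≡ 20, 18^4 ≡ 20² = 400 ≡ 20, 18^8 ≡ 20² = 400 ≡ 20, 18^16 ≡ 20² = 400 ≡ 20. Since 28 = 16 + 8 + 4, 18^28 ≡ 20·20·20: 20·20 = 400 ≡ 20, then 20·20 = 400 ≡ 20. So 18^28 ≡ 20 (mod 38).
φ(20): Repeated squaring mod 38: 20^1 ≡ 20, 20^2 ≡ 20² = 400 ≡ 20, 20^4 ≡ 20² = 400 ≡ 20, 20^8 ≡ 20² = 400 ≡ 20, 20^16 ≡ 20² = 400 ≡ 20. Since 28 = 16 + 8 + 4, 20^28 ≡ 20·20·20: 20·20 = 400 ≡ 20, then 20·20 = 400 ≡ 20. So 20^28 ≡ 20 (mod 38).
So φ(18) = φ(20) = 20 while 18 ≠ 20, hence φ is not injective.
A non-injective map from the 38-element set ℤ_{38} to itself takes at most 37 distinct values, so it cannot be surjective. Therefore φ is not surjective.
Since φ is not surjective, we determine |image(φ)|. Computing x^28 mod 38 for each x (by repeated squaring, reducing mod 38 at every step), the values φ(0), φ(1), …, φ(37) are: 0, 1, 36, 35, 4, 5, 6, 7, 30, 9, 28, 11, 26, 25, 24, 23, 16, 17, 20, 19, 20, 17, 16, 23, 24, 25, 26, 11, 28, 9, 30, 7, 6, 5, 4, 35, 36, 1.
The distinct values are {0, 1, 4, 5, 6, 7, 9, 11, 16, 17, 19, 20, 23, 24, 25, 26, 28, 30, 35, 36}; there are 20 of them.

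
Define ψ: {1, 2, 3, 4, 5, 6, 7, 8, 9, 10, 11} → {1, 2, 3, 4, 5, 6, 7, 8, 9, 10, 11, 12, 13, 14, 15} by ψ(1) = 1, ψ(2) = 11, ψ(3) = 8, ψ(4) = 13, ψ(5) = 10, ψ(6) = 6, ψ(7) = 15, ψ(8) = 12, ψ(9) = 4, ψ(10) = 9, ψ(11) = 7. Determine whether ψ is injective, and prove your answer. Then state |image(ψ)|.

11

The values ψ(1), …, ψ(11) are 1, 11, 8, 13, 10, 6, 15, 12, 4, 9, 7 — all distinct.
So ψ(a) = ψ(b) only when a = b, and ψ is injective.
The image of ψ is {1, 4, 6, 7, 8, 9, 10, 11, 12, 13, 15}, which has 11 elements.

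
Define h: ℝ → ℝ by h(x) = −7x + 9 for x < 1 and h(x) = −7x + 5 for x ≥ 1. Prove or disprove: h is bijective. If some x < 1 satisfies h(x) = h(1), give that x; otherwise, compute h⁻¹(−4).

9/7

Both pieces are strictly decreasing (slopes −7 and −7), so each is injective on its own interval.
The left piece maps (−∞, 1) onto (2, ∞); the right piece maps [1, ∞) onto (−∞, −2].
The images leave a gap (2 has no preimage), so h is not surjective, hence not bijective.
Because the two images are disjoint, no x < 1 has h(x) = h(1), so we compute h⁻¹(−4): −4 lies in (−∞, −2], so solve −7x + 5 = −4: x = (−4 − 5)/(−7) = 9/7.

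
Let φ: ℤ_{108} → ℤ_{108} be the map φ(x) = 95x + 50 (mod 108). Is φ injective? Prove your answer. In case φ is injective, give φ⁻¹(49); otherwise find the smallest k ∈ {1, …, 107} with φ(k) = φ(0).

If φ(u) = φ(v), then 95u ≡ 95v (mod 108). Because gcd(95, 108) = 1, we may cancel 95 to get u ≡ v (mod 108).
Hence φ is injective.
We now compute 95⁻¹ mod 108 explicitly. Euclid's algorithm: 108 = 1·95 + 13, 95 = 7·13 + 4, 13 = 3·4 + 1; back-substituting gives 1 = 83·95 − 73·108, so 95⁻¹ ≡ 83 (mod 108).
Since φ is injective, we find φ⁻¹(49): we need 95x ≡ 49 − 50 ≡ 107 (mod 108). Using 95⁻¹ = 83: x ≡ 83·107 = 8881 = 82·108 + 25, so x = 25.
Check: φ(25) = 95·25 + 50 = 2425 = 22·108 + 49 ≡ 49 (mod 108).

25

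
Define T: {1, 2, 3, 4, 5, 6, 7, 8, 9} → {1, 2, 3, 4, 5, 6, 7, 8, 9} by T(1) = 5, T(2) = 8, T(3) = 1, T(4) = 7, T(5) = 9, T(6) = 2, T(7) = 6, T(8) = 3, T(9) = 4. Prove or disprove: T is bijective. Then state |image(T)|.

The values 5, 8, 1, 7, 9, 2, 6, 3, 4 are a permutation of {1, 2, 3, 4, 5, 6, 7, 8, 9}: each element appears exactly once.
So T is injective and surjective, hence bijective.
The image of T is {1, 2, 3, 4, 5, 6, 7, 8, 9}, which has 9 elements.

9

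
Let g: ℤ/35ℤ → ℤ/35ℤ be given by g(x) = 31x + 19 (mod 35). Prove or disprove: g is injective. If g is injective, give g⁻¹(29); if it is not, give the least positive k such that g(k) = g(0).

15

Recall that injectivity means: for all u, v in the domain, g(u) = g(v) implies u = v.
If g(u) = g(v), then 31u ≡ 31v (mod 35). Because gcd(31, 35) = 1, we may cancel 31 to get u ≡ v (mod 35).
Therefore g is injective.
We now compute 31⁻¹ mod 35 explicitly. Euclid's algorithm: 35 = 1·31 + 4, 31 = 7·4 + 3, 4 = 1·3 + 1; back-substituting gives 1 = 26·31 − 23·35, so 31⁻¹ ≡ 26 (mod 35).
Since g is injective, we compute g⁻¹(29): solve 31x + 19 ≡ 29 (mod 35), i.e. 31x ≡ 10 (mod 35).
Multiplying by 31⁻¹ = 26 gives x ≡ 26·10 = 260 = 7·35 + 15 ≡ 15 (mod 35).
Check: g(15) = 31·15 + 19 = 484 = 13·35 + 29 ≡ 29 (mod 35).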